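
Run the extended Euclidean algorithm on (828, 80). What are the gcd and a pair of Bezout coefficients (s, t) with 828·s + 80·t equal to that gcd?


Euclidean algorithm on (828, 80) — divide until remainder is 0:
  828 = 10 · 80 + 28
  80 = 2 · 28 + 24
  28 = 1 · 24 + 4
  24 = 6 · 4 + 0
gcd(828, 80) = 4.
Track Bezout coefficients alongside the remainders: start with r₀ = 828 = a·1 + b·0 (s = 1, t = 0) and r₁ = 80 = a·0 + b·1 (s = 0, t = 1); each new remainder r_{k+1} = r_{k-1} − q_k·r_k inherits s_{k+1} = s_{k-1} − q_k·s_k, t_{k+1} = t_{k-1} − q_k·t_k, so r_k = a·s_k + b·t_k at every step:
  q = 10: r = 28, s = 1 − 10·0 = 1, t = 0 − 10·1 = -10  (check: 828·1 + 80·(-10) = 28)
  q = 2: r = 24, s = 0 − 2·1 = -2, t = 1 − 2·(-10) = 21  (check: 828·(-2) + 80·21 = 24)
  q = 1: r = 4, s = 1 − 1·(-2) = 3, t = -10 − 1·21 = -31  (check: 828·3 + 80·(-31) = 4)
The row with r = 4 (the gcd) gives the Bezout coefficients s = 3, t = -31.
Result: 828 · (3) + 80 · (-31) = 4.

gcd(828, 80) = 4; s = 3, t = -31 (check: 828·3 + 80·(-31) = 4).


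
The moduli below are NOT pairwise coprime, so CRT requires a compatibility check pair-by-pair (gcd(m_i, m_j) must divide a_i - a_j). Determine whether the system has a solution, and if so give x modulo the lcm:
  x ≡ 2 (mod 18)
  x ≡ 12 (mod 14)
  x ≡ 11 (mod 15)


Moduli 18, 14, 15 are not pairwise coprime, so CRT works modulo lcm(m_i) when all pairwise compatibility conditions hold.
Pairwise compatibility: gcd(m_i, m_j) must divide a_i - a_j for every pair.
Merge one congruence at a time:
  Start: x ≡ 2 (mod 18).
  Combine with x ≡ 12 (mod 14): gcd(18, 14) = 2; 12 - 2 = 10, which IS divisible by 2, so compatible.
    Write x = 2 + 18·t and substitute into x ≡ 12 (mod 14): 18·t ≡ 12 − 2 = 10 (mod 14).
    Divide the congruence (and modulus) by g = 2: 9·t ≡ 5 (mod 7).
    Reduce coefficients mod 7: 2·t ≡ 5 (mod 7).
    The inverse of 2 mod 7 is 4 (since 2·4 = 8 = 1·7 + 1), so t ≡ 4·5 = 20 ≡ 6 (mod 7).
    Then x = 2 + 18·6 = 110, valid modulo lcm(18, 14) = 126: x ≡ 110 (mod 126).
  Combine with x ≡ 11 (mod 15): gcd(126, 15) = 3; 11 - 110 = -99, which IS divisible by 3, so compatible.
    Write x = 110 + 126·t and substitute into x ≡ 11 (mod 15): 126·t ≡ 11 − 110 = -99 (mod 15).
    Divide the congruence (and modulus) by g = 3: 42·t ≡ -33 (mod 5).
    Reduce coefficients mod 5: 2·t ≡ 2 (mod 5).
    The inverse of 2 mod 5 is 3 (since 2·3 = 6 = 1·5 + 1), so t ≡ 3·2 = 6 ≡ 1 (mod 5).
    Then x = 110 + 126·1 = 236, valid modulo lcm(126, 15) = 630: x ≡ 236 (mod 630).
Verify: 236 mod 18 = 2, 236 mod 14 = 12, 236 mod 15 = 11.

x ≡ 236 (mod 630).


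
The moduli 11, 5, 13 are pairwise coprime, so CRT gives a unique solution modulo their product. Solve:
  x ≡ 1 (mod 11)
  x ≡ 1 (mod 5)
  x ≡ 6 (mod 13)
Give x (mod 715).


Moduli 11, 5, 13 are pairwise coprime; by CRT there is a unique solution modulo M = 11 · 5 · 13 = 715.
Solve pairwise, accumulating the modulus:
  Start with x ≡ 1 (mod 11).
  Combine with x ≡ 1 (mod 5): since gcd(11, 5) = 1, we get a unique residue mod 55.
    Write x = 1 + 11·t and substitute into x ≡ 1 (mod 5): 11·t ≡ 1 − 1 = 0 (mod 5).
    Reduce coefficients mod 5: 1·t ≡ 0 (mod 5).
    So t ≡ 0 (mod 5).
    Then x = 1 + 11·0 = 1, valid modulo lcm(11, 5) = 55: x ≡ 1 (mod 55).
  Combine with x ≡ 6 (mod 13): since gcd(55, 13) = 1, we get a unique residue mod 715.
    Write x = 1 + 55·t and substitute into x ≡ 6 (mod 13): 55·t ≡ 6 − 1 = 5 (mod 13).
    Reduce coefficients mod 13: 3·t ≡ 5 (mod 13).
    The inverse of 3 mod 13 is 9 (since 3·9 = 27 = 2·13 + 1), so t ≡ 9·5 = 45 ≡ 6 (mod 13).
    Then x = 1 + 55·6 = 331, valid modulo lcm(55, 13) = 715: x ≡ 331 (mod 715).
Verify: 331 mod 11 = 1 ✓, 331 mod 5 = 1 ✓, 331 mod 13 = 6 ✓.

x ≡ 331 (mod 715).


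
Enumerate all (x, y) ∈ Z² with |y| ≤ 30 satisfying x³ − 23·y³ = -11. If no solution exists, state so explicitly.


The equation is x³ - 23y³ = -11. For fixed y, x³ = 23·y³ − 11, so a solution requires the RHS to be a perfect cube.
Strategy: iterate y from -30 to 30, compute RHS = 23·y³ − 11, and check whether it is a (positive or negative) perfect cube.
Check small values of y:
  y = 0: RHS = -11 is not a perfect cube.
  y = 1: RHS = 12 is not a perfect cube.
  y = -1: RHS = -34 is not a perfect cube.
  y = 2: RHS = 173 is not a perfect cube.
  y = -2: RHS = -195 is not a perfect cube.
  y = 3: RHS = 610 is not a perfect cube.
  y = -3: RHS = -632 is not a perfect cube.
Continuing the search up to |y| = 30 finds no solutions either.
No (x, y) in the scanned range satisfies the equation.

No integer solutions with |y| ≤ 30.


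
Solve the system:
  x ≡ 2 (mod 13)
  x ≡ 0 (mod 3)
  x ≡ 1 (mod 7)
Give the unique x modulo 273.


Moduli 13, 3, 7 are pairwise coprime; by CRT there is a unique solution modulo M = 13 · 3 · 7 = 273.
Solve pairwise, accumulating the modulus:
  Start with x ≡ 2 (mod 13).
  Combine with x ≡ 0 (mod 3): since gcd(13, 3) = 1, we get a unique residue mod 39.
    Write x = 2 + 13·t and substitute into x ≡ 0 (mod 3): 13·t ≡ 0 − 2 = -2 (mod 3).
    Reduce coefficients mod 3: 1·t ≡ 1 (mod 3).
    So t ≡ 1 (mod 3).
    Then x = 2 + 13·1 = 15, valid modulo lcm(13, 3) = 39: x ≡ 15 (mod 39).
  Combine with x ≡ 1 (mod 7): since gcd(39, 7) = 1, we get a unique residue mod 273.
    Write x = 15 + 39·t and substitute into x ≡ 1 (mod 7): 39·t ≡ 1 − 15 = -14 (mod 7).
    Reduce coefficients mod 7: 4·t ≡ 0 (mod 7).
    The inverse of 4 mod 7 is 2 (since 4·2 = 8 = 1·7 + 1), so t ≡ 2·0 = 0 ≡ 0 (mod 7).
    Then x = 15 + 39·0 = 15, valid modulo lcm(39, 7) = 273: x ≡ 15 (mod 273).
Verify: 15 mod 13 = 2 ✓, 15 mod 3 = 0 ✓, 15 mod 7 = 1 ✓.

x ≡ 15 (mod 273).


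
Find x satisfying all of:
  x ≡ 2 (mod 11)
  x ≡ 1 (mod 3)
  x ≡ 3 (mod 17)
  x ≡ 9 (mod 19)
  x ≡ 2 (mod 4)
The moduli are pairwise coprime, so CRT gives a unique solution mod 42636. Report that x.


Product of moduli M = 11 · 3 · 17 · 19 · 4 = 42636.
Merge one congruence at a time:
  Start: x ≡ 2 (mod 11).
  Combine with x ≡ 1 (mod 3); new modulus lcm = 33.
    Write x = 2 + 11·t and substitute into x ≡ 1 (mod 3): 11·t ≡ 1 − 2 = -1 (mod 3).
    Reduce coefficients mod 3: 2·t ≡ 2 (mod 3).
    The inverse of 2 mod 3 is 2 (since 2·2 = 4 = 1·3 + 1), so t ≡ 2·2 = 4 ≡ 1 (mod 3).
    Then x = 2 + 11·1 = 13, valid modulo lcm(11, 3) = 33: x ≡ 13 (mod 33).
  Combine with x ≡ 3 (mod 17); new modulus lcm = 561.
    Write x = 13 + 33·t and substitute into x ≡ 3 (mod 17): 33·t ≡ 3 − 13 = -10 (mod 17).
    Reduce coefficients mod 17: 16·t ≡ 7 (mod 17).
    The inverse of 16 mod 17 is 16 (since 16·16 = 256 = 15·17 + 1), so t ≡ 16·7 = 112 ≡ 10 (mod 17).
    Then x = 13 + 33·10 = 343, valid modulo lcm(33, 17) = 561: x ≡ 343 (mod 561).
  Combine with x ≡ 9 (mod 19); new modulus lcm = 10659.
    Write x = 343 + 561·t and substitute into x ≡ 9 (mod 19): 561·t ≡ 9 − 343 = -334 (mod 19).
    Reduce coefficients mod 19: 10·t ≡ 8 (mod 19).
    The inverse of 10 mod 19 is 2 (since 10·2 = 20 = 1·19 + 1), so t ≡ 2·8 = 16 ≡ 16 (mod 19).
    Then x = 343 + 561·16 = 9319, valid modulo lcm(561, 19) = 10659: x ≡ 9319 (mod 10659).
  Combine with x ≡ 2 (mod 4); new modulus lcm = 42636.
    Write x = 9319 + 10659·t and substitute into x ≡ 2 (mod 4): 10659·t ≡ 2 − 9319 = -9317 (mod 4).
    Reduce coefficients mod 4: 3·t ≡ 3 (mod 4).
    The inverse of 3 mod 4 is 3 (since 3·3 = 9 = 2·4 + 1), so t ≡ 3·3 = 9 ≡ 1 (mod 4).
    Then x = 9319 + 10659·1 = 19978, valid modulo lcm(10659, 4) = 42636: x ≡ 19978 (mod 42636).
Verify against each original: 19978 mod 11 = 2, 19978 mod 3 = 1, 19978 mod 17 = 3, 19978 mod 19 = 9, 19978 mod 4 = 2.

x ≡ 19978 (mod 42636).


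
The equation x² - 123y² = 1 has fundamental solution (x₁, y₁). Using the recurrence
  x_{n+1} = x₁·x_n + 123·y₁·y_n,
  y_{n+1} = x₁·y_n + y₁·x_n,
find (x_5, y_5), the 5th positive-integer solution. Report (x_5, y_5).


Step 1: Find the fundamental solution (x₁, y₁) of x² - 123y² = 1.
  Expand √123 as a continued fraction. a₀ = ⌊√123⌋ = 11; iterate m_{k+1} = d_k·a_k − m_k, d_{k+1} = (123 − m_{k+1}²)/d_k, a_{k+1} = ⌊(a₀ + m_{k+1})/d_{k+1}⌋ (starting m₀ = 0, d₀ = 1), with convergents p_k = a_k·p_{k-1} + p_{k-2}, q_k = a_k·q_{k-1} + q_{k-2} (p₋₁ = 1, q₋₁ = 0):
  k = 0: a₀ = 11; p₀/q₀ = 11/1; p₀² − 123·q₀² = 121 − 123 = -2.
  k = 1: m = 11, d = 2, a = ⌊(11 + 11)/2⌋ = 11; p/q = (11·11 + 1)/(11·1 + 0) = 122/11; p² − 123·q² = 14884 − 14883 = 1.
  The first convergent with p² − 123·q² = 1 gives the fundamental solution (x₁, y₁) = (122, 11).
Step 2: Apply the recurrence (x_{n+1}, y_{n+1}) = (x₁x_n + 123y₁y_n, x₁y_n + y₁x_n) repeatedly.
  From (x_1, y_1) = (122, 11): x_2 = 122·122 + 123·11·11 = 29767; y_2 = 122·11 + 11·122 = 2684.
  From (x_2, y_2) = (29767, 2684): x_3 = 122·29767 + 123·11·2684 = 7263026; y_3 = 122·2684 + 11·29767 = 654885.
  From (x_3, y_3) = (7263026, 654885): x_4 = 122·7263026 + 123·11·654885 = 1772148577; y_4 = 122·654885 + 11·7263026 = 159789256.
  From (x_4, y_4) = (1772148577, 159789256): x_5 = 122·1772148577 + 123·11·159789256 = 432396989762; y_5 = 122·159789256 + 11·1772148577 = 38987923579.
Step 3: Verify x_5² - 123·y_5² = 186967156755239132816644 - 186967156755239132816643 = 1 (should be 1). ✓

(x_1, y_1) = (122, 11); (x_5, y_5) = (432396989762, 38987923579).


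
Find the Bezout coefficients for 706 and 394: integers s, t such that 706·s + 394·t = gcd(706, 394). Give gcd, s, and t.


Euclidean algorithm on (706, 394) — divide until remainder is 0:
  706 = 1 · 394 + 312
  394 = 1 · 312 + 82
  312 = 3 · 82 + 66
  82 = 1 · 66 + 16
  66 = 4 · 16 + 2
  16 = 8 · 2 + 0
gcd(706, 394) = 2.
Track Bezout coefficients alongside the remainders: start with r₀ = 706 = a·1 + b·0 (s = 1, t = 0) and r₁ = 394 = a·0 + b·1 (s = 0, t = 1); each new remainder r_{k+1} = r_{k-1} − q_k·r_k inherits s_{k+1} = s_{k-1} − q_k·s_k, t_{k+1} = t_{k-1} − q_k·t_k, so r_k = a·s_k + b·t_k at every step:
  q = 1: r = 312, s = 1 − 1·0 = 1, t = 0 − 1·1 = -1  (check: 706·1 + 394·(-1) = 312)
  q = 1: r = 82, s = 0 − 1·1 = -1, t = 1 − 1·(-1) = 2  (check: 706·(-1) + 394·2 = 82)
  q = 3: r = 66, s = 1 − 3·(-1) = 4, t = -1 − 3·2 = -7  (check: 706·4 + 394·(-7) = 66)
  q = 1: r = 16, s = -1 − 1·4 = -5, t = 2 − 1·(-7) = 9  (check: 706·(-5) + 394·9 = 16)
  q = 4: r = 2, s = 4 − 4·(-5) = 24, t = -7 − 4·9 = -43  (check: 706·24 + 394·(-43) = 2)
The row with r = 2 (the gcd) gives the Bezout coefficients s = 24, t = -43.
Result: 706 · (24) + 394 · (-43) = 2.

gcd(706, 394) = 2; s = 24, t = -43 (check: 706·24 + 394·(-43) = 2).


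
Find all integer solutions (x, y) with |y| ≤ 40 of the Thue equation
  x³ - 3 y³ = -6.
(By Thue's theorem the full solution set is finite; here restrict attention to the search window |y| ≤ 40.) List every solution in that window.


The equation is x³ - 3y³ = -6. For fixed y, x³ = 3·y³ − 6, so a solution requires the RHS to be a perfect cube.
Strategy: iterate y from -40 to 40, compute RHS = 3·y³ − 6, and check whether it is a (positive or negative) perfect cube.
Check small values of y:
  y = 0: RHS = -6 is not a perfect cube.
  y = 1: RHS = -3 is not a perfect cube.
  y = -1: RHS = -9 is not a perfect cube.
  y = 2: RHS = 18 is not a perfect cube.
  y = -2: RHS = -30 is not a perfect cube.
  y = 3: RHS = 75 is not a perfect cube.
  y = -3: RHS = -87 is not a perfect cube.
Continuing the search up to |y| = 40 finds no solutions either.
No (x, y) in the scanned range satisfies the equation.

No integer solutions with |y| ≤ 40.


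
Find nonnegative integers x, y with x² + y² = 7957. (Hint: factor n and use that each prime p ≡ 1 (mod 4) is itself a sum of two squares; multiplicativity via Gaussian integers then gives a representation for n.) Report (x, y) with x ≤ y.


Step 1: Factor n = 7957 = 73 · 109.
Step 2: Check the mod-4 condition on each prime factor: 73 ≡ 1 (mod 4), exponent 1; 109 ≡ 1 (mod 4), exponent 1.
All primes ≡ 3 (mod 4) appear to even exponent (or don't appear), so by the two-squares theorem n IS expressible as a sum of two squares.
Step 3: Build a representation. Here n = 73 · 109 is a product of primes ≡ 1 (mod 4). Each prime p ≡ 1 (mod 4) is itself a sum of two squares; find a² by testing p − a² for a perfect square:
  73: 73 − 1² = 72, 73 − 2² = 69, 73 − 3² = 64 = 8² ⇒ 73 = 3² + 8².
  109: 109 − 1² = 108, 109 − 2² = 105, 109 − 3² = 100 = 10² ⇒ 109 = 3² + 10².
  Combine using the Brahmagupta–Fibonacci identity (a² + b²)(c² + d²) = (ac − bd)² + (ad + bc)² = (ac + bd)² + (ad − bc)²:
  73 · 109 = 7957: from (3² + 8²)(3² + 10²), take (3·3 − 8·10, 3·10 + 8·3) = (9 − 80, 30 + 24) = (-71, 54); dropping signs (only squares matter) gives (71, 54); check 71² + 54² = 5041 + 2916 = 7957 ✓.
Step 4: Order so x ≤ y and verify: 54² + 71² = 2916 + 5041 = 7957 = n. ✓

n = 7957 = 54² + 71² (one valid representation with x ≤ y).


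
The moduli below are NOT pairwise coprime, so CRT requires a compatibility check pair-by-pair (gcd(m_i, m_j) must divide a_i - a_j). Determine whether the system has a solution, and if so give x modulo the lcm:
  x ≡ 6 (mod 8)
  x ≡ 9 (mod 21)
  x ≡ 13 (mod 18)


Moduli 8, 21, 18 are not pairwise coprime, so CRT works modulo lcm(m_i) when all pairwise compatibility conditions hold.
Pairwise compatibility: gcd(m_i, m_j) must divide a_i - a_j for every pair.
Merge one congruence at a time:
  Start: x ≡ 6 (mod 8).
  Combine with x ≡ 9 (mod 21): gcd(8, 21) = 1; 9 - 6 = 3, which IS divisible by 1, so compatible.
    Write x = 6 + 8·t and substitute into x ≡ 9 (mod 21): 8·t ≡ 9 − 6 = 3 (mod 21).
    The inverse of 8 mod 21 is 8 (since 8·8 = 64 = 3·21 + 1), so t ≡ 8·3 = 24 ≡ 3 (mod 21).
    Then x = 6 + 8·3 = 30, valid modulo lcm(8, 21) = 168: x ≡ 30 (mod 168).
  Combine with x ≡ 13 (mod 18): gcd(168, 18) = 6, and 13 - 30 = -17 is NOT divisible by 6.
    ⇒ system is inconsistent (no integer solution).

No solution (the system is inconsistent).


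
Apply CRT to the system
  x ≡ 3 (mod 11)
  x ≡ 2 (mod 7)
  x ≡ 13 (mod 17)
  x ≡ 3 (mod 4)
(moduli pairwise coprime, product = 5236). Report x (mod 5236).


Product of moduli M = 11 · 7 · 17 · 4 = 5236.
Merge one congruence at a time:
  Start: x ≡ 3 (mod 11).
  Combine with x ≡ 2 (mod 7); new modulus lcm = 77.
    Write x = 3 + 11·t and substitute into x ≡ 2 (mod 7): 11·t ≡ 2 − 3 = -1 (mod 7).
    Reduce coefficients mod 7: 4·t ≡ 6 (mod 7).
    The inverse of 4 mod 7 is 2 (since 4·2 = 8 = 1·7 + 1), so t ≡ 2·6 = 12 ≡ 5 (mod 7).
    Then x = 3 + 11·5 = 58, valid modulo lcm(11, 7) = 77: x ≡ 58 (mod 77).
  Combine with x ≡ 13 (mod 17); new modulus lcm = 1309.
    Write x = 58 + 77·t and substitute into x ≡ 13 (mod 17): 77·t ≡ 13 − 58 = -45 (mod 17).
    Reduce coefficients mod 17: 9·t ≡ 6 (mod 17).
    The inverse of 9 mod 17 is 2 (since 9·2 = 18 = 1·17 + 1), so t ≡ 2·6 = 12 ≡ 12 (mod 17).
    Then x = 58 + 77·12 = 982, valid modulo lcm(77, 17) = 1309: x ≡ 982 (mod 1309).
  Combine with x ≡ 3 (mod 4); new modulus lcm = 5236.
    Write x = 982 + 1309·t and substitute into x ≡ 3 (mod 4): 1309·t ≡ 3 − 982 = -979 (mod 4).
    Reduce coefficients mod 4: 1·t ≡ 1 (mod 4).
    So t ≡ 1 (mod 4).
    Then x = 982 + 1309·1 = 2291, valid modulo lcm(1309, 4) = 5236: x ≡ 2291 (mod 5236).
Verify against each original: 2291 mod 11 = 3, 2291 mod 7 = 2, 2291 mod 17 = 13, 2291 mod 4 = 3.

x ≡ 2291 (mod 5236).


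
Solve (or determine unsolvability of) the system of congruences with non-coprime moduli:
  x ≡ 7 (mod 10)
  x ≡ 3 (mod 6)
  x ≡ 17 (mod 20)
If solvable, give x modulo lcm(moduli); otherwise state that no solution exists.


Moduli 10, 6, 20 are not pairwise coprime, so CRT works modulo lcm(m_i) when all pairwise compatibility conditions hold.
Pairwise compatibility: gcd(m_i, m_j) must divide a_i - a_j for every pair.
Merge one congruence at a time:
  Start: x ≡ 7 (mod 10).
  Combine with x ≡ 3 (mod 6): gcd(10, 6) = 2; 3 - 7 = -4, which IS divisible by 2, so compatible.
    Write x = 7 + 10·t and substitute into x ≡ 3 (mod 6): 10·t ≡ 3 − 7 = -4 (mod 6).
    Divide the congruence (and modulus) by g = 2: 5·t ≡ -2 (mod 3).
    Reduce coefficients mod 3: 2·t ≡ 1 (mod 3).
    The inverse of 2 mod 3 is 2 (since 2·2 = 4 = 1·3 + 1), so t ≡ 2·1 = 2 ≡ 2 (mod 3).
    Then x = 7 + 10·2 = 27, valid modulo lcm(10, 6) = 30: x ≡ 27 (mod 30).
  Combine with x ≡ 17 (mod 20): gcd(30, 20) = 10; 17 - 27 = -10, which IS divisible by 10, so compatible.
    Write x = 27 + 30·t and substitute into x ≡ 17 (mod 20): 30·t ≡ 17 − 27 = -10 (mod 20).
    Divide the congruence (and modulus) by g = 10: 3·t ≡ -1 (mod 2).
    Reduce coefficients mod 2: 1·t ≡ 1 (mod 2).
    So t ≡ 1 (mod 2).
    Then x = 27 + 30·1 = 57, valid modulo lcm(30, 20) = 60: x ≡ 57 (mod 60).
Verify: 57 mod 10 = 7, 57 mod 6 = 3, 57 mod 20 = 17.

x ≡ 57 (mod 60).


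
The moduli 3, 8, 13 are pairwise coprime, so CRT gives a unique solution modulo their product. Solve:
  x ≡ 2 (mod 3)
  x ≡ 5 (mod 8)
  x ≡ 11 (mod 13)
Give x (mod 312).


Moduli 3, 8, 13 are pairwise coprime; by CRT there is a unique solution modulo M = 3 · 8 · 13 = 312.
Solve pairwise, accumulating the modulus:
  Start with x ≡ 2 (mod 3).
  Combine with x ≡ 5 (mod 8): since gcd(3, 8) = 1, we get a unique residue mod 24.
    Write x = 2 + 3·t and substitute into x ≡ 5 (mod 8): 3·t ≡ 5 − 2 = 3 (mod 8).
    The inverse of 3 mod 8 is 3 (since 3·3 = 9 = 1·8 + 1), so t ≡ 3·3 = 9 ≡ 1 (mod 8).
    Then x = 2 + 3·1 = 5, valid modulo lcm(3, 8) = 24: x ≡ 5 (mod 24).
  Combine with x ≡ 11 (mod 13): since gcd(24, 13) = 1, we get a unique residue mod 312.
    Write x = 5 + 24·t and substitute into x ≡ 11 (mod 13): 24·t ≡ 11 − 5 = 6 (mod 13).
    Reduce coefficients mod 13: 11·t ≡ 6 (mod 13).
    The inverse of 11 mod 13 is 6 (since 11·6 = 66 = 5·13 + 1), so t ≡ 6·6 = 36 ≡ 10 (mod 13).
    Then x = 5 + 24·10 = 245, valid modulo lcm(24, 13) = 312: x ≡ 245 (mod 312).
Verify: 245 mod 3 = 2 ✓, 245 mod 8 = 5 ✓, 245 mod 13 = 11 ✓.

x ≡ 245 (mod 312).


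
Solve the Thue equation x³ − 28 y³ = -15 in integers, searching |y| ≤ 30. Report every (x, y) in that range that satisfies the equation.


The equation is x³ - 28y³ = -15. For fixed y, x³ = 28·y³ − 15, so a solution requires the RHS to be a perfect cube.
Strategy: iterate y from -30 to 30, compute RHS = 28·y³ − 15, and check whether it is a (positive or negative) perfect cube.
Check small values of y:
  y = 0: RHS = -15 is not a perfect cube.
  y = 1: RHS = 13 is not a perfect cube.
  y = -1: RHS = -43 is not a perfect cube.
  y = 2: RHS = 209 is not a perfect cube.
  y = -2: RHS = -239 is not a perfect cube.
  y = 3: RHS = 741 is not a perfect cube.
  y = -3: RHS = -771 is not a perfect cube.
Continuing the search up to |y| = 30 finds no solutions either.
No (x, y) in the scanned range satisfies the equation.

No integer solutions with |y| ≤ 30.


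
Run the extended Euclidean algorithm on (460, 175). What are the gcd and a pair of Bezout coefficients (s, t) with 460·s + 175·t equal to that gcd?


Euclidean algorithm on (460, 175) — divide until remainder is 0:
  460 = 2 · 175 + 110
  175 = 1 · 110 + 65
  110 = 1 · 65 + 45
  65 = 1 · 45 + 20
  45 = 2 · 20 + 5
  20 = 4 · 5 + 0
gcd(460, 175) = 5.
Track Bezout coefficients alongside the remainders: start with r₀ = 460 = a·1 + b·0 (s = 1, t = 0) and r₁ = 175 = a·0 + b·1 (s = 0, t = 1); each new remainder r_{k+1} = r_{k-1} − q_k·r_k inherits s_{k+1} = s_{k-1} − q_k·s_k, t_{k+1} = t_{k-1} − q_k·t_k, so r_k = a·s_k + b·t_k at every step:
  q = 2: r = 110, s = 1 − 2·0 = 1, t = 0 − 2·1 = -2  (check: 460·1 + 175·(-2) = 110)
  q = 1: r = 65, s = 0 − 1·1 = -1, t = 1 − 1·(-2) = 3  (check: 460·(-1) + 175·3 = 65)
  q = 1: r = 45, s = 1 − 1·(-1) = 2, t = -2 − 1·3 = -5  (check: 460·2 + 175·(-5) = 45)
  q = 1: r = 20, s = -1 − 1·2 = -3, t = 3 − 1·(-5) = 8  (check: 460·(-3) + 175·8 = 20)
  q = 2: r = 5, s = 2 − 2·(-3) = 8, t = -5 − 2·8 = -21  (check: 460·8 + 175·(-21) = 5)
The row with r = 5 (the gcd) gives the Bezout coefficients s = 8, t = -21.
Result: 460 · (8) + 175 · (-21) = 5.

gcd(460, 175) = 5; s = 8, t = -21 (check: 460·8 + 175·(-21) = 5).


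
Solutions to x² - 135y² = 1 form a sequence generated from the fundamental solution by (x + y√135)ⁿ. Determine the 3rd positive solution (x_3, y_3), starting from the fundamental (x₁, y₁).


Step 1: Find the fundamental solution (x₁, y₁) of x² - 135y² = 1.
  Expand √135 as a continued fraction. a₀ = ⌊√135⌋ = 11; iterate m_{k+1} = d_k·a_k − m_k, d_{k+1} = (135 − m_{k+1}²)/d_k, a_{k+1} = ⌊(a₀ + m_{k+1})/d_{k+1}⌋ (starting m₀ = 0, d₀ = 1), with convergents p_k = a_k·p_{k-1} + p_{k-2}, q_k = a_k·q_{k-1} + q_{k-2} (p₋₁ = 1, q₋₁ = 0):
  k = 0: a₀ = 11; p₀/q₀ = 11/1; p₀² − 135·q₀² = 121 − 135 = -14.
  k = 1: m = 11, d = 14, a = ⌊(11 + 11)/14⌋ = 1; p/q = (1·11 + 1)/(1·1 + 0) = 12/1; p² − 135·q² = 144 − 135 = 9.
  k = 2: m = 3, d = 9, a = ⌊(11 + 3)/9⌋ = 1; p/q = (1·12 + 11)/(1·1 + 1) = 23/2; p² − 135·q² = 529 − 540 = -11.
  k = 3: m = 6, d = 11, a = ⌊(11 + 6)/11⌋ = 1; p/q = (1·23 + 12)/(1·2 + 1) = 35/3; p² − 135·q² = 1225 − 1215 = 10.
  k = 4: m = 5, d = 10, a = ⌊(11 + 5)/10⌋ = 1; p/q = (1·35 + 23)/(1·3 + 2) = 58/5; p² − 135·q² = 3364 − 3375 = -11.
  k = 5: m = 5, d = 11, a = ⌊(11 + 5)/11⌋ = 1; p/q = (1·58 + 35)/(1·5 + 3) = 93/8; p² − 135·q² = 8649 − 8640 = 9.
  k = 6: m = 6, d = 9, a = ⌊(11 + 6)/9⌋ = 1; p/q = (1·93 + 58)/(1·8 + 5) = 151/13; p² − 135·q² = 22801 − 22815 = -14.
  k = 7: m = 3, d = 14, a = ⌊(11 + 3)/14⌋ = 1; p/q = (1·151 + 93)/(1·13 + 8) = 244/21; p² − 135·q² = 59536 − 59535 = 1.
  The first convergent with p² − 135·q² = 1 gives the fundamental solution (x₁, y₁) = (244, 21).
Step 2: Apply the recurrence (x_{n+1}, y_{n+1}) = (x₁x_n + 135y₁y_n, x₁y_n + y₁x_n) repeatedly.
  From (x_1, y_1) = (244, 21): x_2 = 244·244 + 135·21·21 = 119071; y_2 = 244·21 + 21·244 = 10248.
  From (x_2, y_2) = (119071, 10248): x_3 = 244·119071 + 135·21·10248 = 58106404; y_3 = 244·10248 + 21·119071 = 5001003.
Step 3: Verify x_3² - 135·y_3² = 3376354185811216 - 3376354185811215 = 1 (should be 1). ✓

(x_1, y_1) = (244, 21); (x_3, y_3) = (58106404, 5001003).


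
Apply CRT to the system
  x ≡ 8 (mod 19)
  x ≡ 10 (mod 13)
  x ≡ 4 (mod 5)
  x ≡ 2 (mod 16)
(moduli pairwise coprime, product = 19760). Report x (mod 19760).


Product of moduli M = 19 · 13 · 5 · 16 = 19760.
Merge one congruence at a time:
  Start: x ≡ 8 (mod 19).
  Combine with x ≡ 10 (mod 13); new modulus lcm = 247.
    Write x = 8 + 19·t and substitute into x ≡ 10 (mod 13): 19·t ≡ 10 − 8 = 2 (mod 13).
    Reduce coefficients mod 13: 6·t ≡ 2 (mod 13).
    The inverse of 6 mod 13 is 11 (since 6·11 = 66 = 5·13 + 1), so t ≡ 11·2 = 22 ≡ 9 (mod 13).
    Then x = 8 + 19·9 = 179, valid modulo lcm(19, 13) = 247: x ≡ 179 (mod 247).
  Combine with x ≡ 4 (mod 5); new modulus lcm = 1235.
    Write x = 179 + 247·t and substitute into x ≡ 4 (mod 5): 247·t ≡ 4 − 179 = -175 (mod 5).
    Reduce coefficients mod 5: 2·t ≡ 0 (mod 5).
    The inverse of 2 mod 5 is 3 (since 2·3 = 6 = 1·5 + 1), so t ≡ 3·0 = 0 ≡ 0 (mod 5).
    Then x = 179 + 247·0 = 179, valid modulo lcm(247, 5) = 1235: x ≡ 179 (mod 1235).
  Combine with x ≡ 2 (mod 16); new modulus lcm = 19760.
    Write x = 179 + 1235·t and substitute into x ≡ 2 (mod 16): 1235·t ≡ 2 − 179 = -177 (mod 16).
    Reduce coefficients mod 16: 3·t ≡ 15 (mod 16).
    The inverse of 3 mod 16 is 11 (since 3·11 = 33 = 2·16 + 1), so t ≡ 11·15 = 165 ≡ 5 (mod 16).
    Then x = 179 + 1235·5 = 6354, valid modulo lcm(1235, 16) = 19760: x ≡ 6354 (mod 19760).
Verify against each original: 6354 mod 19 = 8, 6354 mod 13 = 10, 6354 mod 5 = 4, 6354 mod 16 = 2.

x ≡ 6354 (mod 19760).


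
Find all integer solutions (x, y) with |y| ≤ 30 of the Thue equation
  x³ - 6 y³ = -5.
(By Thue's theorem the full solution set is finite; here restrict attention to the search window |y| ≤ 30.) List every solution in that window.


The equation is x³ - 6y³ = -5. For fixed y, x³ = 6·y³ − 5, so a solution requires the RHS to be a perfect cube.
Strategy: iterate y from -30 to 30, compute RHS = 6·y³ − 5, and check whether it is a (positive or negative) perfect cube.
Check small values of y:
  y = 0: RHS = -5 is not a perfect cube.
  y = 1: RHS = 1 = (1)³ ⇒ x = 1 works.
  y = -1: RHS = -11 is not a perfect cube.
  y = 2: RHS = 43 is not a perfect cube.
  y = -2: RHS = -53 is not a perfect cube.
  y = 3: RHS = 157 is not a perfect cube.
  y = -3: RHS = -167 is not a perfect cube.
Continuing the search up to |y| = 30 finds no further solutions beyond those listed.
Collected solutions: (1, 1).

Solutions (with |y| ≤ 30): (1, 1).


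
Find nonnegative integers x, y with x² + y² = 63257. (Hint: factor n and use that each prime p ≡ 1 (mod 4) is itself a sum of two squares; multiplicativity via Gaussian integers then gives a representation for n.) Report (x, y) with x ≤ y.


Step 1: Factor n = 63257 = 17 · 61^2.
Step 2: Check the mod-4 condition on each prime factor: 17 ≡ 1 (mod 4), exponent 1; 61 ≡ 1 (mod 4), exponent 2.
All primes ≡ 3 (mod 4) appear to even exponent (or don't appear), so by the two-squares theorem n IS expressible as a sum of two squares.
Step 3: Build a representation. Here n = 17 · 61 · 61 is a product of primes ≡ 1 (mod 4). Each prime p ≡ 1 (mod 4) is itself a sum of two squares; find a² by testing p − a² for a perfect square:
  17: 17 − 1² = 16 = 4² ⇒ 17 = 1² + 4².
  61: 61 − 1² = 60, 61 − 2² = 57, 61 − 3² = 52, 61 − 4² = 45, 61 − 5² = 36 = 6² ⇒ 61 = 5² + 6².
  Combine using the Brahmagupta–Fibonacci identity (a² + b²)(c² + d²) = (ac − bd)² + (ad + bc)² = (ac + bd)² + (ad − bc)²:
  17 · 61 = 1037: from (1² + 4²)(5² + 6²), take (1·5 − 4·6, 1·6 + 4·5) = (5 − 24, 6 + 20) = (-19, 26); dropping signs (only squares matter) gives (19, 26); check 19² + 26² = 361 + 676 = 1037 ✓.
  1037 · 61 = 63257: from (19² + 26²)(5² + 6²), take (19·5 − 26·6, 19·6 + 26·5) = (95 − 156, 114 + 130) = (-61, 244); dropping signs (only squares matter) gives (61, 244); check 61² + 244² = 3721 + 59536 = 63257 ✓.
Step 4: Order so x ≤ y and verify: 61² + 244² = 3721 + 59536 = 63257 = n. ✓

n = 63257 = 61² + 244² (one valid representation with x ≤ y).


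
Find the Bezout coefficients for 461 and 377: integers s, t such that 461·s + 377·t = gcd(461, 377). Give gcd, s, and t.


Euclidean algorithm on (461, 377) — divide until remainder is 0:
  461 = 1 · 377 + 84
  377 = 4 · 84 + 41
  84 = 2 · 41 + 2
  41 = 20 · 2 + 1
  2 = 2 · 1 + 0
gcd(461, 377) = 1.
Track Bezout coefficients alongside the remainders: start with r₀ = 461 = a·1 + b·0 (s = 1, t = 0) and r₁ = 377 = a·0 + b·1 (s = 0, t = 1); each new remainder r_{k+1} = r_{k-1} − q_k·r_k inherits s_{k+1} = s_{k-1} − q_k·s_k, t_{k+1} = t_{k-1} − q_k·t_k, so r_k = a·s_k + b·t_k at every step:
  q = 1: r = 84, s = 1 − 1·0 = 1, t = 0 − 1·1 = -1  (check: 461·1 + 377·(-1) = 84)
  q = 4: r = 41, s = 0 − 4·1 = -4, t = 1 − 4·(-1) = 5  (check: 461·(-4) + 377·5 = 41)
  q = 2: r = 2, s = 1 − 2·(-4) = 9, t = -1 − 2·5 = -11  (check: 461·9 + 377·(-11) = 2)
  q = 20: r = 1, s = -4 − 20·9 = -184, t = 5 − 20·(-11) = 225  (check: 461·(-184) + 377·225 = 1)
The row with r = 1 (the gcd) gives the Bezout coefficients s = -184, t = 225.
Result: 461 · (-184) + 377 · (225) = 1.

gcd(461, 377) = 1; s = -184, t = 225 (check: 461·(-184) + 377·225 = 1).


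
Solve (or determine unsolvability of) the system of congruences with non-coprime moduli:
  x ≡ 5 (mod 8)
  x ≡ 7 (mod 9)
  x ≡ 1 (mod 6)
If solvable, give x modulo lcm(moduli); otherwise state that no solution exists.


Moduli 8, 9, 6 are not pairwise coprime, so CRT works modulo lcm(m_i) when all pairwise compatibility conditions hold.
Pairwise compatibility: gcd(m_i, m_j) must divide a_i - a_j for every pair.
Merge one congruence at a time:
  Start: x ≡ 5 (mod 8).
  Combine with x ≡ 7 (mod 9): gcd(8, 9) = 1; 7 - 5 = 2, which IS divisible by 1, so compatible.
    Write x = 5 + 8·t and substitute into x ≡ 7 (mod 9): 8·t ≡ 7 − 5 = 2 (mod 9).
    The inverse of 8 mod 9 is 8 (since 8·8 = 64 = 7·9 + 1), so t ≡ 8·2 = 16 ≡ 7 (mod 9).
    Then x = 5 + 8·7 = 61, valid modulo lcm(8, 9) = 72: x ≡ 61 (mod 72).
  Combine with x ≡ 1 (mod 6): gcd(72, 6) = 6; 1 - 61 = -60, which IS divisible by 6, so compatible.
    Write x = 61 + 72·t and substitute into x ≡ 1 (mod 6): 72·t ≡ 1 − 61 = -60 (mod 6).
    Divide the congruence (and modulus) by g = 6: 12·t ≡ -10 (mod 1).
    Modulo 1 every t works; take t = 0.
    Then x = 61 + 72·0 = 61, valid modulo lcm(72, 6) = 72: x ≡ 61 (mod 72).
Verify: 61 mod 8 = 5, 61 mod 9 = 7, 61 mod 6 = 1.

x ≡ 61 (mod 72).


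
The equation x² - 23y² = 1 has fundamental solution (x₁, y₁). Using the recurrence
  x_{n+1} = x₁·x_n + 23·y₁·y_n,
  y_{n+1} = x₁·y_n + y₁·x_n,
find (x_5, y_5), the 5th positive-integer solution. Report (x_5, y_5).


Step 1: Find the fundamental solution (x₁, y₁) of x² - 23y² = 1.
  Expand √23 as a continued fraction. a₀ = ⌊√23⌋ = 4; iterate m_{k+1} = d_k·a_k − m_k, d_{k+1} = (23 − m_{k+1}²)/d_k, a_{k+1} = ⌊(a₀ + m_{k+1})/d_{k+1}⌋ (starting m₀ = 0, d₀ = 1), with convergents p_k = a_k·p_{k-1} + p_{k-2}, q_k = a_k·q_{k-1} + q_{k-2} (p₋₁ = 1, q₋₁ = 0):
  k = 0: a₀ = 4; p₀/q₀ = 4/1; p₀² − 23·q₀² = 16 − 23 = -7.
  k = 1: m = 4, d = 7, a = ⌊(4 + 4)/7⌋ = 1; p/q = (1·4 + 1)/(1·1 + 0) = 5/1; p² − 23·q² = 25 − 23 = 2.
  k = 2: m = 3, d = 2, a = ⌊(4 + 3)/2⌋ = 3; p/q = (3·5 + 4)/(3·1 + 1) = 19/4; p² − 23·q² = 361 − 368 = -7.
  k = 3: m = 3, d = 7, a = ⌊(4 + 3)/7⌋ = 1; p/q = (1·19 + 5)/(1·4 + 1) = 24/5; p² − 23·q² = 576 − 575 = 1.
  The first convergent with p² − 23·q² = 1 gives the fundamental solution (x₁, y₁) = (24, 5).
Step 2: Apply the recurrence (x_{n+1}, y_{n+1}) = (x₁x_n + 23y₁y_n, x₁y_n + y₁x_n) repeatedly.
  From (x_1, y_1) = (24, 5): x_2 = 24·24 + 23·5·5 = 1151; y_2 = 24·5 + 5·24 = 240.
  From (x_2, y_2) = (1151, 240): x_3 = 24·1151 + 23·5·240 = 55224; y_3 = 24·240 + 5·1151 = 11515.
  From (x_3, y_3) = (55224, 11515): x_4 = 24·55224 + 23·5·11515 = 2649601; y_4 = 24·11515 + 5·55224 = 552480.
  From (x_4, y_4) = (2649601, 552480): x_5 = 24·2649601 + 23·5·552480 = 127125624; y_5 = 24·552480 + 5·2649601 = 26507525.
Step 3: Verify x_5² - 23·y_5² = 16160924277389376 - 16160924277389375 = 1 (should be 1). ✓

(x_1, y_1) = (24, 5); (x_5, y_5) = (127125624, 26507525).


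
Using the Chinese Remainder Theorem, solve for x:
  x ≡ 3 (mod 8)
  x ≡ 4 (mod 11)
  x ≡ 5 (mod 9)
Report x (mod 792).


Moduli 8, 11, 9 are pairwise coprime; by CRT there is a unique solution modulo M = 8 · 11 · 9 = 792.
Solve pairwise, accumulating the modulus:
  Start with x ≡ 3 (mod 8).
  Combine with x ≡ 4 (mod 11): since gcd(8, 11) = 1, we get a unique residue mod 88.
    Write x = 3 + 8·t and substitute into x ≡ 4 (mod 11): 8·t ≡ 4 − 3 = 1 (mod 11).
    The inverse of 8 mod 11 is 7 (since 8·7 = 56 = 5·11 + 1), so t ≡ 7·1 = 7 ≡ 7 (mod 11).
    Then x = 3 + 8·7 = 59, valid modulo lcm(8, 11) = 88: x ≡ 59 (mod 88).
  Combine with x ≡ 5 (mod 9): since gcd(88, 9) = 1, we get a unique residue mod 792.
    Write x = 59 + 88·t and substitute into x ≡ 5 (mod 9): 88·t ≡ 5 − 59 = -54 (mod 9).
    Reduce coefficients mod 9: 7·t ≡ 0 (mod 9).
    The inverse of 7 mod 9 is 4 (since 7·4 = 28 = 3·9 + 1), so t ≡ 4·0 = 0 ≡ 0 (mod 9).
    Then x = 59 + 88·0 = 59, valid modulo lcm(88, 9) = 792: x ≡ 59 (mod 792).
Verify: 59 mod 8 = 3 ✓, 59 mod 11 = 4 ✓, 59 mod 9 = 5 ✓.

x ≡ 59 (mod 792).


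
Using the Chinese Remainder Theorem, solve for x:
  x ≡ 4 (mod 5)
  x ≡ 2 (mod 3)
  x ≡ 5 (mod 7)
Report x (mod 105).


Moduli 5, 3, 7 are pairwise coprime; by CRT there is a unique solution modulo M = 5 · 3 · 7 = 105.
Solve pairwise, accumulating the modulus:
  Start with x ≡ 4 (mod 5).
  Combine with x ≡ 2 (mod 3): since gcd(5, 3) = 1, we get a unique residue mod 15.
    Write x = 4 + 5·t and substitute into x ≡ 2 (mod 3): 5·t ≡ 2 − 4 = -2 (mod 3).
    Reduce coefficients mod 3: 2·t ≡ 1 (mod 3).
    The inverse of 2 mod 3 is 2 (since 2·2 = 4 = 1·3 + 1), so t ≡ 2·1 = 2 ≡ 2 (mod 3).
    Then x = 4 + 5·2 = 14, valid modulo lcm(5, 3) = 15: x ≡ 14 (mod 15).
  Combine with x ≡ 5 (mod 7): since gcd(15, 7) = 1, we get a unique residue mod 105.
    Write x = 14 + 15·t and substitute into x ≡ 5 (mod 7): 15·t ≡ 5 − 14 = -9 (mod 7).
    Reduce coefficients mod 7: 1·t ≡ 5 (mod 7).
    So t ≡ 5 (mod 7).
    Then x = 14 + 15·5 = 89, valid modulo lcm(15, 7) = 105: x ≡ 89 (mod 105).
Verify: 89 mod 5 = 4 ✓, 89 mod 3 = 2 ✓, 89 mod 7 = 5 ✓.

x ≡ 89 (mod 105).


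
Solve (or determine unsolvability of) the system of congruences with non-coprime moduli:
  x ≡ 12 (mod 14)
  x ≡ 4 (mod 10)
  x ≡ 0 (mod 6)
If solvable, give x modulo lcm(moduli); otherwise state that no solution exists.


Moduli 14, 10, 6 are not pairwise coprime, so CRT works modulo lcm(m_i) when all pairwise compatibility conditions hold.
Pairwise compatibility: gcd(m_i, m_j) must divide a_i - a_j for every pair.
Merge one congruence at a time:
  Start: x ≡ 12 (mod 14).
  Combine with x ≡ 4 (mod 10): gcd(14, 10) = 2; 4 - 12 = -8, which IS divisible by 2, so compatible.
    Write x = 12 + 14·t and substitute into x ≡ 4 (mod 10): 14·t ≡ 4 − 12 = -8 (mod 10).
    Divide the congruence (and modulus) by g = 2: 7·t ≡ -4 (mod 5).
    Reduce coefficients mod 5: 2·t ≡ 1 (mod 5).
    The inverse of 2 mod 5 is 3 (since 2·3 = 6 = 1·5 + 1), so t ≡ 3·1 = 3 ≡ 3 (mod 5).
    Then x = 12 + 14·3 = 54, valid modulo lcm(14, 10) = 70: x ≡ 54 (mod 70).
  Combine with x ≡ 0 (mod 6): gcd(70, 6) = 2; 0 - 54 = -54, which IS divisible by 2, so compatible.
    Write x = 54 + 70·t and substitute into x ≡ 0 (mod 6): 70·t ≡ 0 − 54 = -54 (mod 6).
    Divide the congruence (and modulus) by g = 2: 35·t ≡ -27 (mod 3).
    Reduce coefficients mod 3: 2·t ≡ 0 (mod 3).
    The inverse of 2 mod 3 is 2 (since 2·2 = 4 = 1·3 + 1), so t ≡ 2·0 = 0 ≡ 0 (mod 3).
    Then x = 54 + 70·0 = 54, valid modulo lcm(70, 6) = 210: x ≡ 54 (mod 210).
Verify: 54 mod 14 = 12, 54 mod 10 = 4, 54 mod 6 = 0.

x ≡ 54 (mod 210).


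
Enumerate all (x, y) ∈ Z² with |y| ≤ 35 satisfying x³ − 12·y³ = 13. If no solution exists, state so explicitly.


The equation is x³ - 12y³ = 13. For fixed y, x³ = 12·y³ + 13, so a solution requires the RHS to be a perfect cube.
Strategy: iterate y from -35 to 35, compute RHS = 12·y³ + 13, and check whether it is a (positive or negative) perfect cube.
Check small values of y:
  y = 0: RHS = 13 is not a perfect cube.
  y = 1: RHS = 25 is not a perfect cube.
  y = -1: RHS = 1 = (1)³ ⇒ x = 1 works.
  y = 2: RHS = 109 is not a perfect cube.
  y = -2: RHS = -83 is not a perfect cube.
  y = 3: RHS = 337 is not a perfect cube.
  y = -3: RHS = -311 is not a perfect cube.
Continuing the search up to |y| = 35 finds no further solutions beyond those listed.
Collected solutions: (1, -1).

Solutions (with |y| ≤ 35): (1, -1).


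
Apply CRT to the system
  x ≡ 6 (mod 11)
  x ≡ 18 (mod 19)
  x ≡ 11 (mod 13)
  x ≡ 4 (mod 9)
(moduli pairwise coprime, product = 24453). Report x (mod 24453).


Product of moduli M = 11 · 19 · 13 · 9 = 24453.
Merge one congruence at a time:
  Start: x ≡ 6 (mod 11).
  Combine with x ≡ 18 (mod 19); new modulus lcm = 209.
    Write x = 6 + 11·t and substitute into x ≡ 18 (mod 19): 11·t ≡ 18 − 6 = 12 (mod 19).
    The inverse of 11 mod 19 is 7 (since 11·7 = 77 = 4·19 + 1), so t ≡ 7·12 = 84 ≡ 8 (mod 19).
    Then x = 6 + 11·8 = 94, valid modulo lcm(11, 19) = 209: x ≡ 94 (mod 209).
  Combine with x ≡ 11 (mod 13); new modulus lcm = 2717.
    Write x = 94 + 209·t and substitute into x ≡ 11 (mod 13): 209·t ≡ 11 − 94 = -83 (mod 13).
    Reduce coefficients mod 13: 1·t ≡ 8 (mod 13).
    So t ≡ 8 (mod 13).
    Then x = 94 + 209·8 = 1766, valid modulo lcm(209, 13) = 2717: x ≡ 1766 (mod 2717).
  Combine with x ≡ 4 (mod 9); new modulus lcm = 24453.
    Write x = 1766 + 2717·t and substitute into x ≡ 4 (mod 9): 2717·t ≡ 4 − 1766 = -1762 (mod 9).
    Reduce coefficients mod 9: 8·t ≡ 2 (mod 9).
    The inverse of 8 mod 9 is 8 (since 8·8 = 64 = 7·9 + 1), so t ≡ 8·2 = 16 ≡ 7 (mod 9).
    Then x = 1766 + 2717·7 = 20785, valid modulo lcm(2717, 9) = 24453: x ≡ 20785 (mod 24453).
Verify against each original: 20785 mod 11 = 6, 20785 mod 19 = 18, 20785 mod 13 = 11, 20785 mod 9 = 4.

x ≡ 20785 (mod 24453).


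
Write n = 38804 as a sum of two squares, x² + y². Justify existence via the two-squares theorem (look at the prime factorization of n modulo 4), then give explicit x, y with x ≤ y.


Step 1: Factor n = 38804 = 2^2 · 89 · 109.
Step 2: Check the mod-4 condition on each prime factor: 2 = 2 (special); 89 ≡ 1 (mod 4), exponent 1; 109 ≡ 1 (mod 4), exponent 1.
All primes ≡ 3 (mod 4) appear to even exponent (or don't appear), so by the two-squares theorem n IS expressible as a sum of two squares.
Step 3: Build a representation. Group n = k² · m with k = 2 and m = 89 · 109 = 9701 (a product of primes ≡ 1 (mod 4)); a representation of m scales to one of n via (k·x)² + (k·y)² = k²(x² + y²). Each prime p ≡ 1 (mod 4) is itself a sum of two squares; find a² by testing p − a² for a perfect square:
  89: 89 − 1² = 88, 89 − 2² = 85, 89 − 3² = 80, 89 − 4² = 73, 89 − 5² = 64 = 8² ⇒ 89 = 5² + 8².
  109: 109 − 1² = 108, 109 − 2² = 105, 109 − 3² = 100 = 10² ⇒ 109 = 3² + 10².
  Combine using the Brahmagupta–Fibonacci identity (a² + b²)(c² + d²) = (ac − bd)² + (ad + bc)² = (ac + bd)² + (ad − bc)²:
  89 · 109 = 9701: from (5² + 8²)(3² + 10²), take (5·3 − 8·10, 5·10 + 8·3) = (15 − 80, 50 + 24) = (-65, 74); dropping signs (only squares matter) gives (65, 74); check 65² + 74² = 4225 + 5476 = 9701 ✓.
  Scale by k = 2: (2·65, 2·74) = (130, 148).
Step 4: Order so x ≤ y and verify: 130² + 148² = 16900 + 21904 = 38804 = n. ✓

n = 38804 = 130² + 148² (one valid representation with x ≤ y).


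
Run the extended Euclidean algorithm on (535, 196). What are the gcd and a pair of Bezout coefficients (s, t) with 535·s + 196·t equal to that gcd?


Euclidean algorithm on (535, 196) — divide until remainder is 0:
  535 = 2 · 196 + 143
  196 = 1 · 143 + 53
  143 = 2 · 53 + 37
  53 = 1 · 37 + 16
  37 = 2 · 16 + 5
  16 = 3 · 5 + 1
  5 = 5 · 1 + 0
gcd(535, 196) = 1.
Track Bezout coefficients alongside the remainders: start with r₀ = 535 = a·1 + b·0 (s = 1, t = 0) and r₁ = 196 = a·0 + b·1 (s = 0, t = 1); each new remainder r_{k+1} = r_{k-1} − q_k·r_k inherits s_{k+1} = s_{k-1} − q_k·s_k, t_{k+1} = t_{k-1} − q_k·t_k, so r_k = a·s_k + b·t_k at every step:
  q = 2: r = 143, s = 1 − 2·0 = 1, t = 0 − 2·1 = -2  (check: 535·1 + 196·(-2) = 143)
  q = 1: r = 53, s = 0 − 1·1 = -1, t = 1 − 1·(-2) = 3  (check: 535·(-1) + 196·3 = 53)
  q = 2: r = 37, s = 1 − 2·(-1) = 3, t = -2 − 2·3 = -8  (check: 535·3 + 196·(-8) = 37)
  q = 1: r = 16, s = -1 − 1·3 = -4, t = 3 − 1·(-8) = 11  (check: 535·(-4) + 196·11 = 16)
  q = 2: r = 5, s = 3 − 2·(-4) = 11, t = -8 − 2·11 = -30  (check: 535·11 + 196·(-30) = 5)
  q = 3: r = 1, s = -4 − 3·11 = -37, t = 11 − 3·(-30) = 101  (check: 535·(-37) + 196·101 = 1)
The row with r = 1 (the gcd) gives the Bezout coefficients s = -37, t = 101.
Result: 535 · (-37) + 196 · (101) = 1.

gcd(535, 196) = 1; s = -37, t = 101 (check: 535·(-37) + 196·101 = 1).
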